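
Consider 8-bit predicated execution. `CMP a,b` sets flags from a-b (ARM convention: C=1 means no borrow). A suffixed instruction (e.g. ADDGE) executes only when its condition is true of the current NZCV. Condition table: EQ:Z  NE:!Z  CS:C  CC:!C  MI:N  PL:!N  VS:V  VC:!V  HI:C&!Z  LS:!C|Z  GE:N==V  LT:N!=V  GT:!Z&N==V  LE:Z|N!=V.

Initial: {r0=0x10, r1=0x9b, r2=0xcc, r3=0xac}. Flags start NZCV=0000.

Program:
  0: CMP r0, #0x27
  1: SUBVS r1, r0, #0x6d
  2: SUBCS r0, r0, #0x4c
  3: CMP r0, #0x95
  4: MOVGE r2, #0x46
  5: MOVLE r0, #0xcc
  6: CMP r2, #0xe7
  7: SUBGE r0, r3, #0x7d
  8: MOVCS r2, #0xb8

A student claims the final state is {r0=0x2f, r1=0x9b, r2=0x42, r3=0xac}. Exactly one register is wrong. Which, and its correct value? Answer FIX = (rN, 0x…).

[0] flags=1000 → (cmp)
[1] flags=1000 VS?F → skip
[2] flags=1000 CS?F → skip
[3] flags=0000 → (cmp)
[4] flags=0000 GE?T → r2=0x46
[5] flags=0000 LE?F → skip
[6] flags=0000 → (cmp)
[7] flags=0000 GE?T → r0=0x2f
[8] flags=0000 CS?F → skip

FIX = (r2, 0x46)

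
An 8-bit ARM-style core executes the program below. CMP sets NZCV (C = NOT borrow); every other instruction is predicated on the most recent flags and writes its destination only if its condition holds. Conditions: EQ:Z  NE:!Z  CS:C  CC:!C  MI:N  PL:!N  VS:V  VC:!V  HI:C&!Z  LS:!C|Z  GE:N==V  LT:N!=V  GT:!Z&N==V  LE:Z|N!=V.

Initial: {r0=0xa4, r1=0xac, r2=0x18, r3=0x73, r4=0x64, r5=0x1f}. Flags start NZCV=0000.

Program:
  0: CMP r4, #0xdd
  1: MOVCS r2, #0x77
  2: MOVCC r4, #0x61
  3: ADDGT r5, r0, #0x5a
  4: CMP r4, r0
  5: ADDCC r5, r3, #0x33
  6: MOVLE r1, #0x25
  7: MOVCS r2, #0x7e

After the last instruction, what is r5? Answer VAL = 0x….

0: ✓ CMP  NZCV=1001
1: · MOVCS
2: ✓ MOVCC  r4←0x61
3: ✓ ADDGT  r5←0xfe
4: ✓ CMP  NZCV=1001
5: ✓ ADDCC  r5←0xa6
6: · MOVLE
7: · MOVCS

VAL = 0xa6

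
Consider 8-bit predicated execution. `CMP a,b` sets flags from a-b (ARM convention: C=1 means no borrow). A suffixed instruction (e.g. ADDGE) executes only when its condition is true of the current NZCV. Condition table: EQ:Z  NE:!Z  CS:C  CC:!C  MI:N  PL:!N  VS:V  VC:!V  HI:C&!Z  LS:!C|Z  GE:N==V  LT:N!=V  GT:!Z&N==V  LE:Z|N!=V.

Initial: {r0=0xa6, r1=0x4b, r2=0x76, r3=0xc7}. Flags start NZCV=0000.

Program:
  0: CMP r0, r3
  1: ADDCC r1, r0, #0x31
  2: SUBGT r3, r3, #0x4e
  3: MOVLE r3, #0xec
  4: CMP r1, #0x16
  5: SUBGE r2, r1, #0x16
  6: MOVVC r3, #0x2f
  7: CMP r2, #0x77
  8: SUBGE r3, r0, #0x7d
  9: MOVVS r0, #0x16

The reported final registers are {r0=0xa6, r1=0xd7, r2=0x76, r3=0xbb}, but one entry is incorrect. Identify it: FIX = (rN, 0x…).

0: ✓ CMP  NZCV=1000
1: ✓ ADDCC  r1←0xd7
2: · SUBGT
3: ✓ MOVLE  r3←0xec
4: ✓ CMP  NZCV=1010
5: · SUBGE
6: ✓ MOVVC  r3←0x2f
7: ✓ CMP  NZCV=1000
8: · SUBGE
9: · MOVVS

FIX = (r3, 0x2f)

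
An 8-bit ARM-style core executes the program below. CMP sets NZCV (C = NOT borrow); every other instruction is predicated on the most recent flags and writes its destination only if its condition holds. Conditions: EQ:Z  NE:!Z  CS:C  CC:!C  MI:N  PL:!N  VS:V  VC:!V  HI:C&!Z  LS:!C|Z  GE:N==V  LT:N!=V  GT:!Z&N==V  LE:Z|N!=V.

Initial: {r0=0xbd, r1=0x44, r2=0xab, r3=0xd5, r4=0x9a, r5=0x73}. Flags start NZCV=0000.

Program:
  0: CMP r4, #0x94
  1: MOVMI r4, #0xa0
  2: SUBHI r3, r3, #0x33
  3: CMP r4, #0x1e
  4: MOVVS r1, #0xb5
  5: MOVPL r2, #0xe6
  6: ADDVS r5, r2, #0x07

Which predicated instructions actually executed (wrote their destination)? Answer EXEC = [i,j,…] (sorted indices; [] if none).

0: ✓ CMP  NZCV=0010
1: · MOVMI
2: ✓ SUBHI  r3←0xa2
3: ✓ CMP  NZCV=0011
4: ✓ MOVVS  r1←0xb5
5: ✓ MOVPL  r2←0xe6
6: ✓ ADDVS  r5←0xed

EXEC = [2,4,5,6]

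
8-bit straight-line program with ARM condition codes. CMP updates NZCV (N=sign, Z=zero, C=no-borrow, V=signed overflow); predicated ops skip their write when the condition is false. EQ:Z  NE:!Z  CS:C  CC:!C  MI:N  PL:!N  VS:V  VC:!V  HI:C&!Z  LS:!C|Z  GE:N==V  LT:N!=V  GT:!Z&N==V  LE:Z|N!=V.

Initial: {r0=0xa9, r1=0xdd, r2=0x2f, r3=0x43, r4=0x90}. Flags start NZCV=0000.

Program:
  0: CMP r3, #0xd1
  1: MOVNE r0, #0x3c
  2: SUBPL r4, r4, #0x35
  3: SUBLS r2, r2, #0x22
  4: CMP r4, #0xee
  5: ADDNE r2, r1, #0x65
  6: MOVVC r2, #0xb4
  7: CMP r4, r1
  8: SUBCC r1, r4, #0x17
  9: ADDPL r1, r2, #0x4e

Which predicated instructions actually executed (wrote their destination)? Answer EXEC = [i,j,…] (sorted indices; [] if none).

0: ✓ CMP  NZCV=0000
1: ✓ MOVNE  r0←0x3c
2: ✓ SUBPL  r4←0x5b
3: ✓ SUBLS  r2←0x0d
4: ✓ CMP  NZCV=0000
5: ✓ ADDNE  r2←0x42
6: ✓ MOVVC  r2←0xb4
7: ✓ CMP  NZCV=0000
8: ✓ SUBCC  r1←0x44
9: ✓ ADDPL  r1←0x02

EXEC = [1,2,3,5,6,8,9]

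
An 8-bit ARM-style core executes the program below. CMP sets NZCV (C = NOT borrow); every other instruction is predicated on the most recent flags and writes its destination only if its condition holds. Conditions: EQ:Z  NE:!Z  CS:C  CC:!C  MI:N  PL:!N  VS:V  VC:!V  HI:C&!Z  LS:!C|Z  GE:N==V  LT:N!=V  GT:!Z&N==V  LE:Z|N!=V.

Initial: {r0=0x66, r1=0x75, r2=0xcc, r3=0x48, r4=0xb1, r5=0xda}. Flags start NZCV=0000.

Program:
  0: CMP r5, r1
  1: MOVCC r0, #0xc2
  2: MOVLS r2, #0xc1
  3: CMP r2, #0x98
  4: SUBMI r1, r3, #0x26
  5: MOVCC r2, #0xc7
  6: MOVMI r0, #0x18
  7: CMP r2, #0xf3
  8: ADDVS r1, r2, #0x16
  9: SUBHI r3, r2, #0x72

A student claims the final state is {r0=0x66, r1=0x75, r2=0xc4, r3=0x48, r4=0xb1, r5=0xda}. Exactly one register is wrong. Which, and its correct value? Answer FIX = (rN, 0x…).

[0] flags=0011 → (cmp)
[1] flags=0011 CC?F → skip
[2] flags=0011 LS?F → skip
[3] flags=0010 → (cmp)
[4] flags=0010 MI?F → skip
[5] flags=0010 CC?F → skip
[6] flags=0010 MI?F → skip
[7] flags=1000 → (cmp)
[8] flags=1000 VS?F → skip
[9] flags=1000 HI?F → skip

FIX = (r2, 0xcc)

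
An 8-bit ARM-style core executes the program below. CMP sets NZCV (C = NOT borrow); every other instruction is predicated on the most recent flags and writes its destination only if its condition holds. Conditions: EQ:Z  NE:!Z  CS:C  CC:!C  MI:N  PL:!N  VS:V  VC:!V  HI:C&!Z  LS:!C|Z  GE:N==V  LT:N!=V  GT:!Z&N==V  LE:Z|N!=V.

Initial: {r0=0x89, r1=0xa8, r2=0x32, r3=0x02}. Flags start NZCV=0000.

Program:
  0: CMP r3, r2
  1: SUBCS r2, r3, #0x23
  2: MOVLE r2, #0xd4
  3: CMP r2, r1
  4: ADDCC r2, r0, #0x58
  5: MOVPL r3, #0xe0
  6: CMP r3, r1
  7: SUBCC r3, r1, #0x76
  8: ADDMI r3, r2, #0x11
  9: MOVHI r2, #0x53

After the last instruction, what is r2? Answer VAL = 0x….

0: ✓ CMP  NZCV=1000
1: · SUBCS
2: ✓ MOVLE  r2←0xd4
3: ✓ CMP  NZCV=0010
4: · ADDCC
5: ✓ MOVPL  r3←0xe0
6: ✓ CMP  NZCV=0010
7: · SUBCC
8: · ADDMI
9: ✓ MOVHI  r2←0x53

VAL = 0x53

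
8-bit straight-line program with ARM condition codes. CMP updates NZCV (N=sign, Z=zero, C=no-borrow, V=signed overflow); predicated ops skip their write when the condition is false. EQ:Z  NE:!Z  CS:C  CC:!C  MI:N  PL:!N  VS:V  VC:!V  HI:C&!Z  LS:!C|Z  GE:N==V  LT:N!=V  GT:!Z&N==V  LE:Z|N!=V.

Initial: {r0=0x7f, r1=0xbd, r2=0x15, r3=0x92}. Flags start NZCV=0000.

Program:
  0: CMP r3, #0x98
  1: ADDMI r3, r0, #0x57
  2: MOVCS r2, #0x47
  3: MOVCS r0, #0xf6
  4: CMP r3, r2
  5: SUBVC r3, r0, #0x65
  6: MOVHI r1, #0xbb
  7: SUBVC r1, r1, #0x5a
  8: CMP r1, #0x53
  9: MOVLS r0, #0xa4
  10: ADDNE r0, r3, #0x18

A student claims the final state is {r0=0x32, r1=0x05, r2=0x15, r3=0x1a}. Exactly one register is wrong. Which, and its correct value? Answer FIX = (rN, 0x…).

FIX = (r1, 0x61)

[0] flags=1000 → (cmp)
[1] flags=1000 MI?T → r3=0xd6
[2] flags=1000 CS?F → skip
[3] flags=1000 CS?F → skip
[4] flags=1010 → (cmp)
[5] flags=1010 VC?T → r3=0x1a
[6] flags=1010 HI?T → r1=0xbb
[7] flags=1010 VC?T → r1=0x61
[8] flags=0010 → (cmp)
[9] flags=0010 LS?F → skip
[10] flags=0010 NE?T → r0=0x32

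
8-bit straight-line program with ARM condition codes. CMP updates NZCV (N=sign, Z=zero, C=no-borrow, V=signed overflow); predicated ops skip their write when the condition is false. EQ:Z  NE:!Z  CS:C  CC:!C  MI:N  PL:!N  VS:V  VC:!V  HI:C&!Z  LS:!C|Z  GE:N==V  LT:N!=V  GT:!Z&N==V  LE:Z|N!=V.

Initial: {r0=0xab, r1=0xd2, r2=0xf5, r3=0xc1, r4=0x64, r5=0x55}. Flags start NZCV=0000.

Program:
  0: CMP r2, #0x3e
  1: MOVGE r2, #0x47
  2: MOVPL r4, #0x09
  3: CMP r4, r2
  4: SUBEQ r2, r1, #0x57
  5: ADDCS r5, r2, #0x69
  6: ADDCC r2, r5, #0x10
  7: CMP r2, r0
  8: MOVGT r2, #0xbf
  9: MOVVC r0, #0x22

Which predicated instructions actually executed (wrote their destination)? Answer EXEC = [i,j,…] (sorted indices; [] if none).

EXEC = [6,8]

0: ✓ CMP  NZCV=1010
1: · MOVGE
2: · MOVPL
3: ✓ CMP  NZCV=0000
4: · SUBEQ
5: · ADDCS
6: ✓ ADDCC  r2←0x65
7: ✓ CMP  NZCV=1001
8: ✓ MOVGT  r2←0xbf
9: · MOVVC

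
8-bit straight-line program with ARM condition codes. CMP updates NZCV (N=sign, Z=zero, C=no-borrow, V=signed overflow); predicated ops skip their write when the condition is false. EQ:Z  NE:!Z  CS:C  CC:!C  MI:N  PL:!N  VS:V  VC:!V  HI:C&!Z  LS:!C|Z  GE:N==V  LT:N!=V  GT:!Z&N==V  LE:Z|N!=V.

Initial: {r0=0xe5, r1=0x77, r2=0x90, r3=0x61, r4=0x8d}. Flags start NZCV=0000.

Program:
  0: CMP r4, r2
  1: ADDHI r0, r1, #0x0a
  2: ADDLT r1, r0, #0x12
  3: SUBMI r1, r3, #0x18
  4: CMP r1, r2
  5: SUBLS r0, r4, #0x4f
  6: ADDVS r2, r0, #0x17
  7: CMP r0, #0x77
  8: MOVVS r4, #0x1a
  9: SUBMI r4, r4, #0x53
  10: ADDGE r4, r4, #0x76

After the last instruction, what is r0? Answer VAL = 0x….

VAL = 0x3e

[0] flags=1000 → (cmp)
[1] flags=1000 HI?F → skip
[2] flags=1000 LT?T → r1=0xf7
[3] flags=1000 MI?T → r1=0x49
[4] flags=1001 → (cmp)
[5] flags=1001 LS?T → r0=0x3e
[6] flags=1001 VS?T → r2=0x55
[7] flags=1000 → (cmp)
[8] flags=1000 VS?F → skip
[9] flags=1000 MI?T → r4=0x3a
[10] flags=1000 GE?F → skip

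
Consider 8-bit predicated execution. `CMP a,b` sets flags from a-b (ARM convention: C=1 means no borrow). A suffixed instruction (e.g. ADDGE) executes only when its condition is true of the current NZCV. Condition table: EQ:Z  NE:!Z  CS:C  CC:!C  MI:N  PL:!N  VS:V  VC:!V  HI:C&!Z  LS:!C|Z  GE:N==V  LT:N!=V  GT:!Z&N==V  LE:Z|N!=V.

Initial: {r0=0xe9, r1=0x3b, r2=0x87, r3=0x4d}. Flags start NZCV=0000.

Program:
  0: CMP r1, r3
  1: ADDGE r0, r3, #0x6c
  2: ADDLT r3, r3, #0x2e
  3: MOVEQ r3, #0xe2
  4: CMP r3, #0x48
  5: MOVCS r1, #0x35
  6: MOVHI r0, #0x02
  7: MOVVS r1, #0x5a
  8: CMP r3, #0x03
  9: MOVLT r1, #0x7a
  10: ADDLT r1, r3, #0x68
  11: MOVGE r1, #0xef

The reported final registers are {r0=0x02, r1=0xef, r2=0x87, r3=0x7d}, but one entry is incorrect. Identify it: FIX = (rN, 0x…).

FIX = (r3, 0x7b)

[0] flags=1000 → (cmp)
[1] flags=1000 GE?F → skip
[2] flags=1000 LT?T → r3=0x7b
[3] flags=1000 EQ?F → skip
[4] flags=0010 → (cmp)
[5] flags=0010 CS?T → r1=0x35
[6] flags=0010 HI?T → r0=0x02
[7] flags=0010 VS?F → skip
[8] flags=0010 → (cmp)
[9] flags=0010 LT?F → skip
[10] flags=0010 LT?F → skip
[11] flags=0010 GE?T → r1=0xef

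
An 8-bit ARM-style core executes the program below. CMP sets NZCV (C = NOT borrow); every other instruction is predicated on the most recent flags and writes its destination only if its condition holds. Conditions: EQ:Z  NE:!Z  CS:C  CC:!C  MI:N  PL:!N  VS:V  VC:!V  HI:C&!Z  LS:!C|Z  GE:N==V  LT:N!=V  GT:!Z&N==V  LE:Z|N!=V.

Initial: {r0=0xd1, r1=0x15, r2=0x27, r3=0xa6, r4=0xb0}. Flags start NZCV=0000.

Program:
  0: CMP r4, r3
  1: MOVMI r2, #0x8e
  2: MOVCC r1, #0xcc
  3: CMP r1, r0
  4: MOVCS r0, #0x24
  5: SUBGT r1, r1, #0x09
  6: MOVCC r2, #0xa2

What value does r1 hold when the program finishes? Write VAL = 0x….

[0] flags=0010 → (cmp)
[1] flags=0010 MI?F → skip
[2] flags=0010 CC?F → skip
[3] flags=0000 → (cmp)
[4] flags=0000 CS?F → skip
[5] flags=0000 GT?T → r1=0x0c
[6] flags=0000 CC?T → r2=0xa2

VAL = 0x0c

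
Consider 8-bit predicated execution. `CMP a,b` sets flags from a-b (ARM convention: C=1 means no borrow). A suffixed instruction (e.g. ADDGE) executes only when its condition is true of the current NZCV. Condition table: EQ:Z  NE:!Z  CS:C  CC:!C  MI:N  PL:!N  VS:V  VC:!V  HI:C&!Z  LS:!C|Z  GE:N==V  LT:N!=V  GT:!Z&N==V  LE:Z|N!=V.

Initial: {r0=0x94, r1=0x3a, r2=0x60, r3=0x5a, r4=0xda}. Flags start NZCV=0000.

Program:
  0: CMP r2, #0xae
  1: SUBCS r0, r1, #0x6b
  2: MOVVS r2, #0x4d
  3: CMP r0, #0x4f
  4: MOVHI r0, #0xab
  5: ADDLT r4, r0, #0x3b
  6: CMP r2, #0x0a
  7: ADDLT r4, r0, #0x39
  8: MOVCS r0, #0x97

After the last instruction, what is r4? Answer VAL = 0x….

VAL = 0xe6

0: ✓ CMP  NZCV=1001
1: · SUBCS
2: ✓ MOVVS  r2←0x4d
3: ✓ CMP  NZCV=0011
4: ✓ MOVHI  r0←0xab
5: ✓ ADDLT  r4←0xe6
6: ✓ CMP  NZCV=0010
7: · ADDLT
8: ✓ MOVCS  r0←0x97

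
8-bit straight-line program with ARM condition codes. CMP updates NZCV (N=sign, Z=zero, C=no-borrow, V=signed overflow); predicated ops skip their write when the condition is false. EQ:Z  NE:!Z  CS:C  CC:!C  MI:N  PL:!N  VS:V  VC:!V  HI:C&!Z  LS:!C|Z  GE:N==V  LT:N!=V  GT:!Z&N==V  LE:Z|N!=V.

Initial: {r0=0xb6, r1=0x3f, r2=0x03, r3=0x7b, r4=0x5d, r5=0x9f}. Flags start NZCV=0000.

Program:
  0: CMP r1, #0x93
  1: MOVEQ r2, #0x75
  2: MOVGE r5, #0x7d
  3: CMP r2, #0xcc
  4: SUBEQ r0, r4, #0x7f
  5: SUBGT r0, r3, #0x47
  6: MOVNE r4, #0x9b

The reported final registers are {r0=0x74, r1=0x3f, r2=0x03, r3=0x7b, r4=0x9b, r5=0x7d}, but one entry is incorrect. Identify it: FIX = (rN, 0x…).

[0] flags=1001 → (cmp)
[1] flags=1001 EQ?F → skip
[2] flags=1001 GE?T → r5=0x7d
[3] flags=0000 → (cmp)
[4] flags=0000 EQ?F → skip
[5] flags=0000 GT?T → r0=0x34
[6] flags=0000 NE?T → r4=0x9b

FIX = (r0, 0x34)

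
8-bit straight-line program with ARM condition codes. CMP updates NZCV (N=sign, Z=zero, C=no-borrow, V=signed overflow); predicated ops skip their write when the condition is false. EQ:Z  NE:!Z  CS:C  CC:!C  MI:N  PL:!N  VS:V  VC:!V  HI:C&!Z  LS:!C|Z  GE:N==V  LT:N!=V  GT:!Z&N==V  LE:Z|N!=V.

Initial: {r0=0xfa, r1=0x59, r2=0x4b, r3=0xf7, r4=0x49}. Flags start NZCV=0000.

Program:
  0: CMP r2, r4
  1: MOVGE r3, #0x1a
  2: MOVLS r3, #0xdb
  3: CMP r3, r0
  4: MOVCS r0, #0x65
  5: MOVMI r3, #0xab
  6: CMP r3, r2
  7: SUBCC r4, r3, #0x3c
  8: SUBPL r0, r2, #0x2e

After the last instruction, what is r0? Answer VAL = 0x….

VAL = 0xfa

[0] flags=0010 → (cmp)
[1] flags=0010 GE?T → r3=0x1a
[2] flags=0010 LS?F → skip
[3] flags=0000 → (cmp)
[4] flags=0000 CS?F → skip
[5] flags=0000 MI?F → skip
[6] flags=1000 → (cmp)
[7] flags=1000 CC?T → r4=0xde
[8] flags=1000 PL?F → skip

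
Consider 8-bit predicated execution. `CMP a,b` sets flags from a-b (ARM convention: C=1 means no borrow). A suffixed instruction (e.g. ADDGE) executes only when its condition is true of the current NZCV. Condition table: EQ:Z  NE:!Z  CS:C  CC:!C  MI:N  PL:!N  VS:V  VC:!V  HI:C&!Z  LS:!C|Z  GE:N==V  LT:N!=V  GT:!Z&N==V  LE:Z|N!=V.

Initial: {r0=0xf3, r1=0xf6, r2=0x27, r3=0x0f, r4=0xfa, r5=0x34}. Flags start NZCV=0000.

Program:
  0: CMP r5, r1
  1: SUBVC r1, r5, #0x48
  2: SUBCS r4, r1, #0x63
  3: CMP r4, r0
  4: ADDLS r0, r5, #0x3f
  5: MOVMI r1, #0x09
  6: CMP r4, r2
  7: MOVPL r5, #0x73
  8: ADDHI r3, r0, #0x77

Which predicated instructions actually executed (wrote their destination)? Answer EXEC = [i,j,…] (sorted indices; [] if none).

[0] flags=0000 → (cmp)
[1] flags=0000 VC?T → r1=0xec
[2] flags=0000 CS?F → skip
[3] flags=0010 → (cmp)
[4] flags=0010 LS?F → skip
[5] flags=0010 MI?F → skip
[6] flags=1010 → (cmp)
[7] flags=1010 PL?F → skip
[8] flags=1010 HI?T → r3=0x6a

EXEC = [1,8]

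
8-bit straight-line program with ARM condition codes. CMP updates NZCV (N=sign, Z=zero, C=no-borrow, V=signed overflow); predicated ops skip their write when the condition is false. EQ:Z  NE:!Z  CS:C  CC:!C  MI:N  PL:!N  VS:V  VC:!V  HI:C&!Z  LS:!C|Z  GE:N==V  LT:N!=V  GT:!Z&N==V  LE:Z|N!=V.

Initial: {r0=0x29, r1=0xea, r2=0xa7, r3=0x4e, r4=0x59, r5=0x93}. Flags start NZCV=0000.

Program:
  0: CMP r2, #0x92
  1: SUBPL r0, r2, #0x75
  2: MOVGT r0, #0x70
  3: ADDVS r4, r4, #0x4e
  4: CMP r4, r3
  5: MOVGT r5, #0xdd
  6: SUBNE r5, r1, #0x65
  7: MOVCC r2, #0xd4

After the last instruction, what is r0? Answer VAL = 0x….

0: ✓ CMP  NZCV=0010
1: ✓ SUBPL  r0←0x32
2: ✓ MOVGT  r0←0x70
3: · ADDVS
4: ✓ CMP  NZCV=0010
5: ✓ MOVGT  r5←0xdd
6: ✓ SUBNE  r5←0x85
7: · MOVCC

VAL = 0x70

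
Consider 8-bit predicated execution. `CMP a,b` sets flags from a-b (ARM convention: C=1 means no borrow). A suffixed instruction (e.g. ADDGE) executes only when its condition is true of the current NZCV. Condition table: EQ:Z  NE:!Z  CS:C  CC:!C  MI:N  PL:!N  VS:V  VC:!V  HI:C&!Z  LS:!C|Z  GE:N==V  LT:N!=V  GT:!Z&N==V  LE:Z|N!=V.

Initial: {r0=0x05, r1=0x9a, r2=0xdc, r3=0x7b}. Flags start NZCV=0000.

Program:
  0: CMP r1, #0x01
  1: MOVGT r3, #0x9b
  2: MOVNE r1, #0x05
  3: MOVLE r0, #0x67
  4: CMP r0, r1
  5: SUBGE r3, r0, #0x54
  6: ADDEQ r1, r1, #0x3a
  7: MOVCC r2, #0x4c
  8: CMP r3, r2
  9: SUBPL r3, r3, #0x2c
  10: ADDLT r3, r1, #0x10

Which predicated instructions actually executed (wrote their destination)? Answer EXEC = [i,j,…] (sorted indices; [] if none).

[0] flags=1010 → (cmp)
[1] flags=1010 GT?F → skip
[2] flags=1010 NE?T → r1=0x05
[3] flags=1010 LE?T → r0=0x67
[4] flags=0010 → (cmp)
[5] flags=0010 GE?T → r3=0x13
[6] flags=0010 EQ?F → skip
[7] flags=0010 CC?F → skip
[8] flags=0000 → (cmp)
[9] flags=0000 PL?T → r3=0xe7
[10] flags=0000 LT?F → skip

EXEC = [2,3,5,9]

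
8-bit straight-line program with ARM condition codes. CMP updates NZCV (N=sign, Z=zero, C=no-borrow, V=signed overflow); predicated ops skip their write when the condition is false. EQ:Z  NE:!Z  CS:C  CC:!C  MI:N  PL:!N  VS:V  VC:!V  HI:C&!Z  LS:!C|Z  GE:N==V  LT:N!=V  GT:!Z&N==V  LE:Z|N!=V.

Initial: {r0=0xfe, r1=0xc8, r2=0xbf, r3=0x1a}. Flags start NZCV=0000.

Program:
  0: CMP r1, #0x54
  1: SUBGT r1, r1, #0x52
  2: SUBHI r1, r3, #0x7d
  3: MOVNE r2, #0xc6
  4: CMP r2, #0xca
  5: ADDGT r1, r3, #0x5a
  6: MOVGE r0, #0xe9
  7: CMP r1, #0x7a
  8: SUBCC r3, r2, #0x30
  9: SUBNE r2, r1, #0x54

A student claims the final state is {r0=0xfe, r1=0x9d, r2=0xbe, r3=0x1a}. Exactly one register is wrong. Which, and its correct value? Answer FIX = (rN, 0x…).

[0] flags=0011 → (cmp)
[1] flags=0011 GT?F → skip
[2] flags=0011 HI?T → r1=0x9d
[3] flags=0011 NE?T → r2=0xc6
[4] flags=1000 → (cmp)
[5] flags=1000 GT?F → skip
[6] flags=1000 GE?F → skip
[7] flags=0011 → (cmp)
[8] flags=0011 CC?F → skip
[9] flags=0011 NE?T → r2=0x49

FIX = (r2, 0x49)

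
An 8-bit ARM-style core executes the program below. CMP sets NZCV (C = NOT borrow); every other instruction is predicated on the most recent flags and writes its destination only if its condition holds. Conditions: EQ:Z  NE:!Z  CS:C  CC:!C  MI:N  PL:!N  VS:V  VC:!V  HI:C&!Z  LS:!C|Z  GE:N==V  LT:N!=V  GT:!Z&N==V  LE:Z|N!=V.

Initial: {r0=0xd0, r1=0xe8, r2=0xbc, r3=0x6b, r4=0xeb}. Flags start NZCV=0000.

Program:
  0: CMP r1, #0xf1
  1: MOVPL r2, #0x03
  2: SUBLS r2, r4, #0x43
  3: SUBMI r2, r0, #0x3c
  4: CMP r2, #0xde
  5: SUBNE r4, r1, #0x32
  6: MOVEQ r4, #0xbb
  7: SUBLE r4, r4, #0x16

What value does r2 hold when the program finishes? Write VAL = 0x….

[0] flags=1000 → (cmp)
[1] flags=1000 PL?F → skip
[2] flags=1000 LS?T → r2=0xa8
[3] flags=1000 MI?T → r2=0x94
[4] flags=1000 → (cmp)
[5] flags=1000 NE?T → r4=0xb6
[6] flags=1000 EQ?F → skip
[7] flags=1000 LE?T → r4=0xa0

VAL = 0x94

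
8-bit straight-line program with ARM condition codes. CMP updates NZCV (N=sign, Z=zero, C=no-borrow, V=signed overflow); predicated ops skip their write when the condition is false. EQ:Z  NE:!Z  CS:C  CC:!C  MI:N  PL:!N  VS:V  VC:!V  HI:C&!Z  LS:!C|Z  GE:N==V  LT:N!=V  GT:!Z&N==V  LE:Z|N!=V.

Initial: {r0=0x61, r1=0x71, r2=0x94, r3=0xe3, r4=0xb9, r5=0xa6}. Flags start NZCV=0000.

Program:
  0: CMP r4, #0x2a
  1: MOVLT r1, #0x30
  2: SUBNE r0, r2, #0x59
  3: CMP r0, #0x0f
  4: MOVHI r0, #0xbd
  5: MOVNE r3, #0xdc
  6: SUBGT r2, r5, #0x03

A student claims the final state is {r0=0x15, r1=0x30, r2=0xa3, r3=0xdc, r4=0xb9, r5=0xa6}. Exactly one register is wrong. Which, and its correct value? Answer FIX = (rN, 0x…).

FIX = (r0, 0xbd)

[0] flags=1010 → (cmp)
[1] flags=1010 LT?T → r1=0x30
[2] flags=1010 NE?T → r0=0x3b
[3] flags=0010 → (cmp)
[4] flags=0010 HI?T → r0=0xbd
[5] flags=0010 NE?T → r3=0xdc
[6] flags=0010 GT?T → r2=0xa3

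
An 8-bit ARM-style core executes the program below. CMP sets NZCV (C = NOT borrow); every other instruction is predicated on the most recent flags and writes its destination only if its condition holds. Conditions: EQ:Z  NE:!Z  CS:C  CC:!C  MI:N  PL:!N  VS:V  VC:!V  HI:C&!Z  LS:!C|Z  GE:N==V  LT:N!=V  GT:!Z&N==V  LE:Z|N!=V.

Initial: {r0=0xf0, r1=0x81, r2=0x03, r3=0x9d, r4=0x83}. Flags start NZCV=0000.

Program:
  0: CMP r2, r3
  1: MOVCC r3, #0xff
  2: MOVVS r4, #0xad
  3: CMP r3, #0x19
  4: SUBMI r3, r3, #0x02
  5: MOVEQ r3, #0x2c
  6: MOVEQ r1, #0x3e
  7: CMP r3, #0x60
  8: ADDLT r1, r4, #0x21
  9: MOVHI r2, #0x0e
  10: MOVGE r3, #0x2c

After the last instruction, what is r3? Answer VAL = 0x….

[0] flags=0000 → (cmp)
[1] flags=0000 CC?T → r3=0xff
[2] flags=0000 VS?F → skip
[3] flags=1010 → (cmp)
[4] flags=1010 MI?T → r3=0xfd
[5] flags=1010 EQ?F → skip
[6] flags=1010 EQ?F → skip
[7] flags=1010 → (cmp)
[8] flags=1010 LT?T → r1=0xa4
[9] flags=1010 HI?T → r2=0x0e
[10] flags=1010 GE?F → skip

VAL = 0xfd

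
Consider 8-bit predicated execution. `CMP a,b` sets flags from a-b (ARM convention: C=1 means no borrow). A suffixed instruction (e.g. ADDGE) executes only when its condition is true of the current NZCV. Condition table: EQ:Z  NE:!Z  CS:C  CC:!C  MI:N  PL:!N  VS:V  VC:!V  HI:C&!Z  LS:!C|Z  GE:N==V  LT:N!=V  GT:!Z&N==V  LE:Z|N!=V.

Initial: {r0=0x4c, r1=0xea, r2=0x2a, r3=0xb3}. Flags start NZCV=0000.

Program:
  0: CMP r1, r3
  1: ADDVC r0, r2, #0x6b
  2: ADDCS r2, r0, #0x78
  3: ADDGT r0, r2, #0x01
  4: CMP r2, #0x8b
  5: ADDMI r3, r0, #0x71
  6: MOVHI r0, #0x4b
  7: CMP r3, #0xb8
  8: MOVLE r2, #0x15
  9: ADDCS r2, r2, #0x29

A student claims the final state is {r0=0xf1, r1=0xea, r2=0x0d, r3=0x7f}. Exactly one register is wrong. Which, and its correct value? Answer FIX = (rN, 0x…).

0: ✓ CMP  NZCV=0010
1: ✓ ADDVC  r0←0x95
2: ✓ ADDCS  r2←0x0d
3: ✓ ADDGT  r0←0x0e
4: ✓ CMP  NZCV=1001
5: ✓ ADDMI  r3←0x7f
6: · MOVHI
7: ✓ CMP  NZCV=1001
8: · MOVLE
9: · ADDCS

FIX = (r0, 0x0e)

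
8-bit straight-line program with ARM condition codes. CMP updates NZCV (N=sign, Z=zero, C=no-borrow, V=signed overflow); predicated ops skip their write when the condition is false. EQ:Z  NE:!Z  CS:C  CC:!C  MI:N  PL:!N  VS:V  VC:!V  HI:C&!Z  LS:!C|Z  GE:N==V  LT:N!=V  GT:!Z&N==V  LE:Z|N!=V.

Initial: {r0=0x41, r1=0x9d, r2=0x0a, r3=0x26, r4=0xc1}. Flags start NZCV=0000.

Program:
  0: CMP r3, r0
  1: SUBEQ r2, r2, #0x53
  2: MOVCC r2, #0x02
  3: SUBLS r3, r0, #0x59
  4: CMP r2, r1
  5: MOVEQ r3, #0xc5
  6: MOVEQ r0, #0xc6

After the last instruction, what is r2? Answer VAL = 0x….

VAL = 0x02

[0] flags=1000 → (cmp)
[1] flags=1000 EQ?F → skip
[2] flags=1000 CC?T → r2=0x02
[3] flags=1000 LS?T → r3=0xe8
[4] flags=0000 → (cmp)
[5] flags=0000 EQ?F → skip
[6] flags=0000 EQ?F → skip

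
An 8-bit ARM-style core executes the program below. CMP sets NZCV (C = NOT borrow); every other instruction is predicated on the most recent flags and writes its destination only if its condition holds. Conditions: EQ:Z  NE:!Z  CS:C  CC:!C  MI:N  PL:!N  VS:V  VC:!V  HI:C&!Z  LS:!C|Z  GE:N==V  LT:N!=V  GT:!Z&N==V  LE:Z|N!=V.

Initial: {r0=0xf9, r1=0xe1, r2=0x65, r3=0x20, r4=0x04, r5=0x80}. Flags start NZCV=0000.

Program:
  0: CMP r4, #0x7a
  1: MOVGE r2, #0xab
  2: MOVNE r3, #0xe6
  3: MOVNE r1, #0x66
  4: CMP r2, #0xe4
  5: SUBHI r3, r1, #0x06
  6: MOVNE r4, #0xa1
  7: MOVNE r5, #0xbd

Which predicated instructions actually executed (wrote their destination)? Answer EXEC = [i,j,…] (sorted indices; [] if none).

0: ✓ CMP  NZCV=1000
1: · MOVGE
2: ✓ MOVNE  r3←0xe6
3: ✓ MOVNE  r1←0x66
4: ✓ CMP  NZCV=1001
5: · SUBHI
6: ✓ MOVNE  r4←0xa1
7: ✓ MOVNE  r5←0xbd

EXEC = [2,3,6,7]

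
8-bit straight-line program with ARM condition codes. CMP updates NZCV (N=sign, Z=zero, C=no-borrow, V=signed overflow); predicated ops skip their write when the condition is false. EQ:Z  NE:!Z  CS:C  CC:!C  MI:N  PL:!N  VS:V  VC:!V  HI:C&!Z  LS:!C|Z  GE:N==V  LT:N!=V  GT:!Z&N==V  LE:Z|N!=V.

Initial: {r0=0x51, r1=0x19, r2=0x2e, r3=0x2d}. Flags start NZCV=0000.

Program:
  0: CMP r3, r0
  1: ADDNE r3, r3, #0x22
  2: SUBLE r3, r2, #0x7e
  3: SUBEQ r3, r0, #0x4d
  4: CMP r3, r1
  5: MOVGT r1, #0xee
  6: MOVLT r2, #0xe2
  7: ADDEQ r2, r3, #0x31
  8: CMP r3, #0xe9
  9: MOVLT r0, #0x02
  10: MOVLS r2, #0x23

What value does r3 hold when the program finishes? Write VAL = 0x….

0: ✓ CMP  NZCV=1000
1: ✓ ADDNE  r3←0x4f
2: ✓ SUBLE  r3←0xb0
3: · SUBEQ
4: ✓ CMP  NZCV=1010
5: · MOVGT
6: ✓ MOVLT  r2←0xe2
7: · ADDEQ
8: ✓ CMP  NZCV=1000
9: ✓ MOVLT  r0←0x02
10: ✓ MOVLS  r2←0x23

VAL = 0xb0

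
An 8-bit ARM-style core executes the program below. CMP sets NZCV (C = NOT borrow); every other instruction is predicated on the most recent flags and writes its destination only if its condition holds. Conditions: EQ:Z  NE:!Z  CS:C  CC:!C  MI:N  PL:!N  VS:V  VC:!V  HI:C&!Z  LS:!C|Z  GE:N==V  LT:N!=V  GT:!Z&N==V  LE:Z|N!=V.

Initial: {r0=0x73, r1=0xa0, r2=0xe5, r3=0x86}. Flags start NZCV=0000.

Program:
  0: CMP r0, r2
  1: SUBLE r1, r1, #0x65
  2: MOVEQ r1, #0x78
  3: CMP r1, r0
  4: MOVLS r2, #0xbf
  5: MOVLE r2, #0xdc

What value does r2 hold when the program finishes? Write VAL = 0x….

VAL = 0xdc

[0] flags=1001 → (cmp)
[1] flags=1001 LE?F → skip
[2] flags=1001 EQ?F → skip
[3] flags=0011 → (cmp)
[4] flags=0011 LS?F → skip
[5] flags=0011 LE?T → r2=0xdc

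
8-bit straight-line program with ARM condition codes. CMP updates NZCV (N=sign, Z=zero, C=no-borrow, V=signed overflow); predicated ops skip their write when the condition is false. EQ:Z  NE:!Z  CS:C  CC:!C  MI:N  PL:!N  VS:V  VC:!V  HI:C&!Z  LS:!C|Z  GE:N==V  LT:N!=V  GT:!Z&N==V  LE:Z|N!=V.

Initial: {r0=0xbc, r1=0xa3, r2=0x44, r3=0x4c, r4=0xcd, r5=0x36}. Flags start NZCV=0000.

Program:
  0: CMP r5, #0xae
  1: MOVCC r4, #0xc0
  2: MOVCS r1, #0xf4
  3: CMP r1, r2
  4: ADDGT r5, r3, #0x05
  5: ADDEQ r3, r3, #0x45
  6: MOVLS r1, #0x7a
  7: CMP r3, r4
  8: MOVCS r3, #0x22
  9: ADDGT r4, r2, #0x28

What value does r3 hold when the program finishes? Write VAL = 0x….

[0] flags=1001 → (cmp)
[1] flags=1001 CC?T → r4=0xc0
[2] flags=1001 CS?F → skip
[3] flags=0011 → (cmp)
[4] flags=0011 GT?F → skip
[5] flags=0011 EQ?F → skip
[6] flags=0011 LS?F → skip
[7] flags=1001 → (cmp)
[8] flags=1001 CS?F → skip
[9] flags=1001 GT?T → r4=0x6c

VAL = 0x4c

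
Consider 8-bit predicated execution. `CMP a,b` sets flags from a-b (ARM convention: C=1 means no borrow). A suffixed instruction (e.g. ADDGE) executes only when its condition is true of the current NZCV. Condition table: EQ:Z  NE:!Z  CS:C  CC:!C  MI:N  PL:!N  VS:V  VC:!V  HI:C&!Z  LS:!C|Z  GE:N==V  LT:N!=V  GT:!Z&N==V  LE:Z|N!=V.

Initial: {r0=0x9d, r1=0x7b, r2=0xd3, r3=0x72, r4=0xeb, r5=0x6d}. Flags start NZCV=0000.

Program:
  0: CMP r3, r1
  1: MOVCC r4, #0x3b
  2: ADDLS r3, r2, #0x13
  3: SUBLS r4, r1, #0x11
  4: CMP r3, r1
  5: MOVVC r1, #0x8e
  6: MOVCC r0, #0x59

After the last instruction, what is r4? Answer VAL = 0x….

VAL = 0x6a

[0] flags=1000 → (cmp)
[1] flags=1000 CC?T → r4=0x3b
[2] flags=1000 LS?T → r3=0xe6
[3] flags=1000 LS?T → r4=0x6a
[4] flags=0011 → (cmp)
[5] flags=0011 VC?F → skip
[6] flags=0011 CC?F → skip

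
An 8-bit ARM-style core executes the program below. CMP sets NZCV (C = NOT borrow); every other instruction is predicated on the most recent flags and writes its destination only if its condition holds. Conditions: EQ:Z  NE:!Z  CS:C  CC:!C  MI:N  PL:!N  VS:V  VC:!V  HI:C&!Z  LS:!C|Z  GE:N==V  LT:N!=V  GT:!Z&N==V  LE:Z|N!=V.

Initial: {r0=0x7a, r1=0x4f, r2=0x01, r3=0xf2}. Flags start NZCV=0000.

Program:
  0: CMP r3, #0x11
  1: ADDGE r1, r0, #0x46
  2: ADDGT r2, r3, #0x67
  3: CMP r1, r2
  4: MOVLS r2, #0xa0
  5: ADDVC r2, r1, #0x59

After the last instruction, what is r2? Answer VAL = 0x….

VAL = 0xa8

[0] flags=1010 → (cmp)
[1] flags=1010 GE?F → skip
[2] flags=1010 GT?F → skip
[3] flags=0010 → (cmp)
[4] flags=0010 LS?F → skip
[5] flags=0010 VC?T → r2=0xa8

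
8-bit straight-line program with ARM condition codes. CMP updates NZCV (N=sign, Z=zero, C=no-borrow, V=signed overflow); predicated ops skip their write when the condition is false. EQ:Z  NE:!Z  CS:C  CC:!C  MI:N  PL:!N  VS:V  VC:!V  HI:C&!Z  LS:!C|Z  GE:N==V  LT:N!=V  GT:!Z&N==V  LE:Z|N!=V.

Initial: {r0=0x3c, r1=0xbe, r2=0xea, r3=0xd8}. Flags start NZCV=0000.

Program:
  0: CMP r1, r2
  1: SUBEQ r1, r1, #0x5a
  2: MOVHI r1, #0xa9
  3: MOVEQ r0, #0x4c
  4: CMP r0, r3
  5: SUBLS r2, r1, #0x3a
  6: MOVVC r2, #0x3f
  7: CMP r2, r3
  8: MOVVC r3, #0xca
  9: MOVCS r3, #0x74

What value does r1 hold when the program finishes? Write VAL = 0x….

VAL = 0xbe

[0] flags=1000 → (cmp)
[1] flags=1000 EQ?F → skip
[2] flags=1000 HI?F → skip
[3] flags=1000 EQ?F → skip
[4] flags=0000 → (cmp)
[5] flags=0000 LS?T → r2=0x84
[6] flags=0000 VC?T → r2=0x3f
[7] flags=0000 → (cmp)
[8] flags=0000 VC?T → r3=0xca
[9] flags=0000 CS?F → skip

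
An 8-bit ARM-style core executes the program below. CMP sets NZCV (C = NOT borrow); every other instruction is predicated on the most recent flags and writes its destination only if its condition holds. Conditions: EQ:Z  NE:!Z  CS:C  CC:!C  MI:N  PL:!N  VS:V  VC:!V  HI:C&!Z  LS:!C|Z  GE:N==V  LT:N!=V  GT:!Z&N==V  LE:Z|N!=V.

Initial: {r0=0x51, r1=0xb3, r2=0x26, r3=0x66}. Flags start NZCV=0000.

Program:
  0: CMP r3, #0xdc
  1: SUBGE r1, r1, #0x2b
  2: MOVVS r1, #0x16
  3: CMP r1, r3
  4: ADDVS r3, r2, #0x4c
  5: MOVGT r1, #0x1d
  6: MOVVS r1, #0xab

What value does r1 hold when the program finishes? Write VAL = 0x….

VAL = 0x16

0: ✓ CMP  NZCV=1001
1: ✓ SUBGE  r1←0x88
2: ✓ MOVVS  r1←0x16
3: ✓ CMP  NZCV=1000
4: · ADDVS
5: · MOVGT
6: · MOVVS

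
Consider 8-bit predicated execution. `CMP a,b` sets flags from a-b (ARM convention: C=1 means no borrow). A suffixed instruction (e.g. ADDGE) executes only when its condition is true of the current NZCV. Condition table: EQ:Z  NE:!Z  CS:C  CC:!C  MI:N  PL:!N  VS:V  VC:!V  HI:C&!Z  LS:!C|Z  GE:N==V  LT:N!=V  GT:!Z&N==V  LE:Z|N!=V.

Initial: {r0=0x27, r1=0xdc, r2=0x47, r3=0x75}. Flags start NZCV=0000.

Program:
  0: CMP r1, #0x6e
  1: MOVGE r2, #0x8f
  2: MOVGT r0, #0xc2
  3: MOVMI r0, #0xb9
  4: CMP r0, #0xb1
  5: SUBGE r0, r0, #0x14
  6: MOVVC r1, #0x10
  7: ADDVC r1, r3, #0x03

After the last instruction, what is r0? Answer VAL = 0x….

[0] flags=0011 → (cmp)
[1] flags=0011 GE?F → skip
[2] flags=0011 GT?F → skip
[3] flags=0011 MI?F → skip
[4] flags=0000 → (cmp)
[5] flags=0000 GE?T → r0=0x13
[6] flags=0000 VC?T → r1=0x10
[7] flags=0000 VC?T → r1=0x78

VAL = 0x13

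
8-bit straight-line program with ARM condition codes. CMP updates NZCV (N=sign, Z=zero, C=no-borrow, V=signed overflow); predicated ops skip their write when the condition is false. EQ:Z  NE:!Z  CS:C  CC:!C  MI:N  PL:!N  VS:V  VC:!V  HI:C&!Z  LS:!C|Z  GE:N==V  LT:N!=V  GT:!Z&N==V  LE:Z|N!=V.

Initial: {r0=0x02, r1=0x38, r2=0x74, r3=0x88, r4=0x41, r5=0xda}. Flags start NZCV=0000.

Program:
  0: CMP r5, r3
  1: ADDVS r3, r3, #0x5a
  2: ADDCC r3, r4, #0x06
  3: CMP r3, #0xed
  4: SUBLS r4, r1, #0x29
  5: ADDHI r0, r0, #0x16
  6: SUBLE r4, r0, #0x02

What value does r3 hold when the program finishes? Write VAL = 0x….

VAL = 0x88

[0] flags=0010 → (cmp)
[1] flags=0010 VS?F → skip
[2] flags=0010 CC?F → skip
[3] flags=1000 → (cmp)
[4] flags=1000 LS?T → r4=0x0f
[5] flags=1000 HI?F → skip
[6] flags=1000 LE?T → r4=0x00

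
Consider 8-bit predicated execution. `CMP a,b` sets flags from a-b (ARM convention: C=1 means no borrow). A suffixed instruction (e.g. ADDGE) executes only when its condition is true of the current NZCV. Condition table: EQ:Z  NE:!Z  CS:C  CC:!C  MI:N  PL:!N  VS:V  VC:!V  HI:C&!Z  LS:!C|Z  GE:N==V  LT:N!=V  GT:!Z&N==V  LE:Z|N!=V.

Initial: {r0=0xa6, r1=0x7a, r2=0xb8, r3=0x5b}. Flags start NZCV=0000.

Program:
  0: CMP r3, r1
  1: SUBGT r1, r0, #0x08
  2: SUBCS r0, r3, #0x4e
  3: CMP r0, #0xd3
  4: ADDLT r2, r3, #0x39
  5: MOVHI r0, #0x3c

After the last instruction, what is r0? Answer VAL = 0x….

[0] flags=1000 → (cmp)
[1] flags=1000 GT?F → skip
[2] flags=1000 CS?F → skip
[3] flags=1000 → (cmp)
[4] flags=1000 LT?T → r2=0x94
[5] flags=1000 HI?F → skip

VAL = 0xa6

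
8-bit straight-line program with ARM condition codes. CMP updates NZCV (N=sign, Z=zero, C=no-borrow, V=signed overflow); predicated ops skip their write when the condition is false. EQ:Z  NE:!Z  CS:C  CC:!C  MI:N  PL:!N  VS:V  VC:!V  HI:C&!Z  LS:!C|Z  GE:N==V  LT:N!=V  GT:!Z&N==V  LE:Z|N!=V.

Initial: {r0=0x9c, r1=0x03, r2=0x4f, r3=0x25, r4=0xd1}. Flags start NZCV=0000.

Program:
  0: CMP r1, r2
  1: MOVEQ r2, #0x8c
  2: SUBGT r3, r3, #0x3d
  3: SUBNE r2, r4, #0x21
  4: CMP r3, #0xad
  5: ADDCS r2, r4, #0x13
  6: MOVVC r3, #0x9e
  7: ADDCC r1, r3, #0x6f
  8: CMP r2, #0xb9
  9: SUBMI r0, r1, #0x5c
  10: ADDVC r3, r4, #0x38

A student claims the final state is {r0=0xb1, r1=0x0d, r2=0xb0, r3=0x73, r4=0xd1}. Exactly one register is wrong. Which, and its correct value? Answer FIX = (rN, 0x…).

[0] flags=1000 → (cmp)
[1] flags=1000 EQ?F → skip
[2] flags=1000 GT?F → skip
[3] flags=1000 NE?T → r2=0xb0
[4] flags=0000 → (cmp)
[5] flags=0000 CS?F → skip
[6] flags=0000 VC?T → r3=0x9e
[7] flags=0000 CC?T → r1=0x0d
[8] flags=1000 → (cmp)
[9] flags=1000 MI?T → r0=0xb1
[10] flags=1000 VC?T → r3=0x09

FIX = (r3, 0x09)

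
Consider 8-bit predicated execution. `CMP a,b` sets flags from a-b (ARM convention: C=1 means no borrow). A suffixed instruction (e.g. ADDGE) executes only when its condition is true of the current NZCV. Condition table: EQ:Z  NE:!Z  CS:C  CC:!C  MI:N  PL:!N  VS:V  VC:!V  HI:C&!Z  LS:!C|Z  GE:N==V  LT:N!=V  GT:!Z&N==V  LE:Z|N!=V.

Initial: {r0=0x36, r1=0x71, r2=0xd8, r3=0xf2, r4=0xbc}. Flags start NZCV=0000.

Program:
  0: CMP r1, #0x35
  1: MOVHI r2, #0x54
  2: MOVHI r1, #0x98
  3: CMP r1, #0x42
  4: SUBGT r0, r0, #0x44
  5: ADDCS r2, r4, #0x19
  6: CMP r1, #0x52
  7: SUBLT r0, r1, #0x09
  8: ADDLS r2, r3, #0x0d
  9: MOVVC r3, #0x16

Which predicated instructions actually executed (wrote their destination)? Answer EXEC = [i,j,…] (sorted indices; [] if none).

EXEC = [1,2,5,7]

[0] flags=0010 → (cmp)
[1] flags=0010 HI?T → r2=0x54
[2] flags=0010 HI?T → r1=0x98
[3] flags=0011 → (cmp)
[4] flags=0011 GT?F → skip
[5] flags=0011 CS?T → r2=0xd5
[6] flags=0011 → (cmp)
[7] flags=0011 LT?T → r0=0x8f
[8] flags=0011 LS?F → skip
[9] flags=0011 VC?F → skip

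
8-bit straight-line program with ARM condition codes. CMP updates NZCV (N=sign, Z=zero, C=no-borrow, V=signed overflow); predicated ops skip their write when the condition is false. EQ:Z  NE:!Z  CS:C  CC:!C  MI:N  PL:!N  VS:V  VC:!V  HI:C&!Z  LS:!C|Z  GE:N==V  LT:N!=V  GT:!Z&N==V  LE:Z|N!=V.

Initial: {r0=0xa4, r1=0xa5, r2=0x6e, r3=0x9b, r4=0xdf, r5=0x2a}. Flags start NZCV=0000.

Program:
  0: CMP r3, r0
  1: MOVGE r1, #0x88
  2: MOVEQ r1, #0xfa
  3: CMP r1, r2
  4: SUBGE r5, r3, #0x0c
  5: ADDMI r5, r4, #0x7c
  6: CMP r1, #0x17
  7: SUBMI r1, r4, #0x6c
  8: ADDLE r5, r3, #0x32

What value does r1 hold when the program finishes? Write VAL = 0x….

[0] flags=1000 → (cmp)
[1] flags=1000 GE?F → skip
[2] flags=1000 EQ?F → skip
[3] flags=0011 → (cmp)
[4] flags=0011 GE?F → skip
[5] flags=0011 MI?F → skip
[6] flags=1010 → (cmp)
[7] flags=1010 MI?T → r1=0x73
[8] flags=1010 LE?T → r5=0xcd

VAL = 0x73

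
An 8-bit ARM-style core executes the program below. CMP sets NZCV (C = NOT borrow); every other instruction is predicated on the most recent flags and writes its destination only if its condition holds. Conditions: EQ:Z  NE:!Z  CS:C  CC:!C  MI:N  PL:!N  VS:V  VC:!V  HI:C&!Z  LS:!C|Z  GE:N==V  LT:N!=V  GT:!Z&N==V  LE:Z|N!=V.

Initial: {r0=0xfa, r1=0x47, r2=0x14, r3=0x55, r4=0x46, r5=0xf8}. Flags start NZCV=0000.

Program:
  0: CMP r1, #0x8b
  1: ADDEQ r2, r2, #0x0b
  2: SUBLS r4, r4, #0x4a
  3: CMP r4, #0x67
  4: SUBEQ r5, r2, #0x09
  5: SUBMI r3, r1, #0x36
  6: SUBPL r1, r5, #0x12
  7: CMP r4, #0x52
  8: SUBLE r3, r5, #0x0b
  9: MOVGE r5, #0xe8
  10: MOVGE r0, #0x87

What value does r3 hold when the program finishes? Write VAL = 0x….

VAL = 0xed

0: ✓ CMP  NZCV=1001
1: · ADDEQ
2: ✓ SUBLS  r4←0xfc
3: ✓ CMP  NZCV=1010
4: · SUBEQ
5: ✓ SUBMI  r3←0x11
6: · SUBPL
7: ✓ CMP  NZCV=1010
8: ✓ SUBLE  r3←0xed
9: · MOVGE
10: · MOVGE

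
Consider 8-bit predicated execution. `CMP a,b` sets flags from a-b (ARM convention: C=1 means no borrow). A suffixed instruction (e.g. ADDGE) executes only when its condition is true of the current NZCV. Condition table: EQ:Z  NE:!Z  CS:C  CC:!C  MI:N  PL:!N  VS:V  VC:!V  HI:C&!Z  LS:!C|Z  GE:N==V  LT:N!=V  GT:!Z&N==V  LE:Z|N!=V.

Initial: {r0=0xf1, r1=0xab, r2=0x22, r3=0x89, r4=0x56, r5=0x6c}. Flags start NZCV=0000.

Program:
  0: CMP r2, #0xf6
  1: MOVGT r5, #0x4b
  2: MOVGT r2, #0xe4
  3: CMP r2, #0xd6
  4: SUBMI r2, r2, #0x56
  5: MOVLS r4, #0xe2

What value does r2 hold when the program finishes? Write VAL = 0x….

VAL = 0xe4

[0] flags=0000 → (cmp)
[1] flags=0000 GT?T → r5=0x4b
[2] flags=0000 GT?T → r2=0xe4
[3] flags=0010 → (cmp)
[4] flags=0010 MI?F → skip
[5] flags=0010 LS?F → skip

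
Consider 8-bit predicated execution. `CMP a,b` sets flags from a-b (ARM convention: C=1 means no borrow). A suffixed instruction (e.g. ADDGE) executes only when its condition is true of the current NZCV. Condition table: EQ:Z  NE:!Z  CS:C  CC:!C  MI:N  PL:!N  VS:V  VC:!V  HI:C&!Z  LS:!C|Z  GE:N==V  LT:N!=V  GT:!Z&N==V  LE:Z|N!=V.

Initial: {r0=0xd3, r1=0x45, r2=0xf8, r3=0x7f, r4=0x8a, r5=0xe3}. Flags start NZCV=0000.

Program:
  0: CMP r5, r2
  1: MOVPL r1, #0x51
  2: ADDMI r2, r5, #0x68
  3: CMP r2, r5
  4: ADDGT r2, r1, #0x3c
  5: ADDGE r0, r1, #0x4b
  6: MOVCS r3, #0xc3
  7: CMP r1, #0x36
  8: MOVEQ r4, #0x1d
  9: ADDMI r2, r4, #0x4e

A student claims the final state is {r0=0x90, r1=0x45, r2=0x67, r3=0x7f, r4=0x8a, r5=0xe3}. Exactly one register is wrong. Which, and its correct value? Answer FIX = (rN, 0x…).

[0] flags=1000 → (cmp)
[1] flags=1000 PL?F → skip
[2] flags=1000 MI?T → r2=0x4b
[3] flags=0000 → (cmp)
[4] flags=0000 GT?T → r2=0x81
[5] flags=0000 GE?T → r0=0x90
[6] flags=0000 CS?F → skip
[7] flags=0010 → (cmp)
[8] flags=0010 EQ?F → skip
[9] flags=0010 MI?F → skip

FIX = (r2, 0x81)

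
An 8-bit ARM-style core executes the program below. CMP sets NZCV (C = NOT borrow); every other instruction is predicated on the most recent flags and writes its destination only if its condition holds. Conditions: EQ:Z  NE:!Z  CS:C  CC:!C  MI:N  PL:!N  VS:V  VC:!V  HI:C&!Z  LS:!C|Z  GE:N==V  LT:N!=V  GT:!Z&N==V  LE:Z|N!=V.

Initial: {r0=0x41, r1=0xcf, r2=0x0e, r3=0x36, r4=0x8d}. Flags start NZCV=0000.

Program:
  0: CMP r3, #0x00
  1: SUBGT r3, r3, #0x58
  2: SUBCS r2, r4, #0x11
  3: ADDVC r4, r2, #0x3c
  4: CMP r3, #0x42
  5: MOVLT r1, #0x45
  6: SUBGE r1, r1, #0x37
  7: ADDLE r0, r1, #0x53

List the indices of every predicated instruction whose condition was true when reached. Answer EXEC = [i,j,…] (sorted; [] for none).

0: ✓ CMP  NZCV=0010
1: ✓ SUBGT  r3←0xde
2: ✓ SUBCS  r2←0x7c
3: ✓ ADDVC  r4←0xb8
4: ✓ CMP  NZCV=1010
5: ✓ MOVLT  r1←0x45
6: · SUBGE
7: ✓ ADDLE  r0←0x98

EXEC = [1,2,3,5,7]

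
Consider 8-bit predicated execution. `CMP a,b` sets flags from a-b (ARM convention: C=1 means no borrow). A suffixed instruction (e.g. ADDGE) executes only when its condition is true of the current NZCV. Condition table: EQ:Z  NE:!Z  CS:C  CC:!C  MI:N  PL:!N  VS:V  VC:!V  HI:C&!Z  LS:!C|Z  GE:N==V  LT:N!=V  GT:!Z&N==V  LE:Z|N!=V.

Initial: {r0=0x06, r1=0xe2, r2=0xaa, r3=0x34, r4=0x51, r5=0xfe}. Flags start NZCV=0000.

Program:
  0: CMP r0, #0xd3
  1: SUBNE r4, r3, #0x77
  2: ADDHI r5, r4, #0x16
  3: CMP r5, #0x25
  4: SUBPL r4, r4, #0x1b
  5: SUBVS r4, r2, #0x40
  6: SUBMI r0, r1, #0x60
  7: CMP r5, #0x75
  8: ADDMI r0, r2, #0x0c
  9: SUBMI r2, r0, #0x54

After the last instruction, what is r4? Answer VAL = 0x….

[0] flags=0000 → (cmp)
[1] flags=0000 NE?T → r4=0xbd
[2] flags=0000 HI?F → skip
[3] flags=1010 → (cmp)
[4] flags=1010 PL?F → skip
[5] flags=1010 VS?F → skip
[6] flags=1010 MI?T → r0=0x82
[7] flags=1010 → (cmp)
[8] flags=1010 MI?T → r0=0xb6
[9] flags=1010 MI?T → r2=0x62

VAL = 0xbd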